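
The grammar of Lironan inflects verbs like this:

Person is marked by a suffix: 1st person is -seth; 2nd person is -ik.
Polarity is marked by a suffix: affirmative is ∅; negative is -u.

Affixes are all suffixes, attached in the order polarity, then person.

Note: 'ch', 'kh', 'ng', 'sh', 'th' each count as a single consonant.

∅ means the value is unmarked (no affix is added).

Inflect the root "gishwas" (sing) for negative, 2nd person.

Attach polarity negative -u → gishwasu.
Attach person 2nd person -ik → gishwasuik.

gishwasuik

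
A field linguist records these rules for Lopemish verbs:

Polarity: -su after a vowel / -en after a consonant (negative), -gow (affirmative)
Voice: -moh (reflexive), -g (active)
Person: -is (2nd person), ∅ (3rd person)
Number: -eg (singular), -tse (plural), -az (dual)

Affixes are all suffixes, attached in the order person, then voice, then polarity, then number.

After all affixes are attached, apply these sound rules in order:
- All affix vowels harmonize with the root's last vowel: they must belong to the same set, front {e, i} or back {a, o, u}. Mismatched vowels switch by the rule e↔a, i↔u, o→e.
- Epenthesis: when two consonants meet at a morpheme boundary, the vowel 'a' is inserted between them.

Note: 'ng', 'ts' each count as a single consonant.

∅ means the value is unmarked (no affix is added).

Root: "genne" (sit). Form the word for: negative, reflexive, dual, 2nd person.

genneisamehenez

Attach person 2nd person -is → genneis.
Attach voice reflexive -moh → genneismoh.
Attach polarity negative -en (after consonant 'h') → genneismohen.
Attach number dual -az → genneismohenaz.
Apply vowel harmony: genneismohenaz → genneismehenez.
Apply epenthesis: genneismehenez → genneisamehenez.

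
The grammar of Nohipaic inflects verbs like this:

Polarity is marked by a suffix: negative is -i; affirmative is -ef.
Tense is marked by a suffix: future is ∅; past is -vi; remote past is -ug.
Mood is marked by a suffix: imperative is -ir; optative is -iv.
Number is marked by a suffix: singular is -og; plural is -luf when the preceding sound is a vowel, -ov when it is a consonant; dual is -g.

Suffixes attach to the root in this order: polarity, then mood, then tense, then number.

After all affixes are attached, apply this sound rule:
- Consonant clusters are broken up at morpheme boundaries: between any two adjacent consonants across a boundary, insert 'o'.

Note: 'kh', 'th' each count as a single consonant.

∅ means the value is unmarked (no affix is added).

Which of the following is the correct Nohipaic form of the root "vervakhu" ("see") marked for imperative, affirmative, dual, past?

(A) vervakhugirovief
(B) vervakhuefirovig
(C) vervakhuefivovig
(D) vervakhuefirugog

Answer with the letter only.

Attach polarity affirmative -ef → vervakhuef.
Attach mood imperative -ir → vervakhuefir.
Attach tense past -vi → vervakhuefirvi.
Attach number dual -g → vervakhuefirvig.
Apply epenthesis: vervakhuefirvig → vervakhuefirovig.
So the correct form is vervakhuefirovig, option (B).
(D) vervakhuefirugog is wrong: it uses remote past instead of past for tense.
(A) vervakhugirovief is wrong: it has the affixes in the wrong order.
(C) vervakhuefivovig is wrong: it uses optative instead of imperative for mood.

B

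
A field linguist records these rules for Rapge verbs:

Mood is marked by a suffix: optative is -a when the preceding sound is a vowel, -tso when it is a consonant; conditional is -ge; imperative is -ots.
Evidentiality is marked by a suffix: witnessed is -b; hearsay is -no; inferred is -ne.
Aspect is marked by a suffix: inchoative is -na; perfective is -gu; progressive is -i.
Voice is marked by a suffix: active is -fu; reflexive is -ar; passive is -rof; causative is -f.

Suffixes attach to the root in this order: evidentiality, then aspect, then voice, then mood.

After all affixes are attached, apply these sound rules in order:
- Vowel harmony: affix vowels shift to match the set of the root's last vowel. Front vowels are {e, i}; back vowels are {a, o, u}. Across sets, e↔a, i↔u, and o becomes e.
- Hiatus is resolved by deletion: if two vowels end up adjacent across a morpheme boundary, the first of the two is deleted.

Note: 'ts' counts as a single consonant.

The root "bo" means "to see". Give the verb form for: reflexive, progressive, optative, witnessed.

Attach evidentiality witnessed -b → bob.
Attach aspect progressive -i → bobi.
Attach voice reflexive -ar → bobiar.
Attach mood optative -tso (after consonant 'r') → bobiartso.
Apply vowel harmony: bobiartso → bobuartso.
Apply vowel deletion: bobuartso → bobartso.

bobartso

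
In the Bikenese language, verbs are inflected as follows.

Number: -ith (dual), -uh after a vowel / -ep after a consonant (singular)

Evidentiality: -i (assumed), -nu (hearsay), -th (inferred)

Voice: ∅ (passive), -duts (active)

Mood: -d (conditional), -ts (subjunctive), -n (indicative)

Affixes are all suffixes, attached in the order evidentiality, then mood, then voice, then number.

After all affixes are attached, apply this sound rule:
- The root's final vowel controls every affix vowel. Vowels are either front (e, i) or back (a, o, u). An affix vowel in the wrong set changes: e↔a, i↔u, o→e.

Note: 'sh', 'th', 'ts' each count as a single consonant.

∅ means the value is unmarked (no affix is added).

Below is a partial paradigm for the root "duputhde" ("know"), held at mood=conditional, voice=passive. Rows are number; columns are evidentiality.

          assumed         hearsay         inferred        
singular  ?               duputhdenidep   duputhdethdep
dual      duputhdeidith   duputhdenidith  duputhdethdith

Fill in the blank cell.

duputhdeidep

Attach evidentiality assumed -i → duputhdei.
Attach mood conditional -d → duputhdeid.
voice = passive: zero marking, form stays duputhdeid.
Attach number singular -ep (after consonant 'd') → duputhdeidep.
Vowel harmony: no change.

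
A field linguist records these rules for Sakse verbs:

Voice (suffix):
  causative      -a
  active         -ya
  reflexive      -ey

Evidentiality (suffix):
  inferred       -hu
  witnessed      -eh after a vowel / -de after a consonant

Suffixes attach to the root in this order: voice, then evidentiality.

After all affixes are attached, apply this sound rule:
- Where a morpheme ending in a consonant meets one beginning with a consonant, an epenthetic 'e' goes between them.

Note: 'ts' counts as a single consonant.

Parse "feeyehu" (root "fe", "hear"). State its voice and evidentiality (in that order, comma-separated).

reflexive, inferred

Segment: fe-ey-hu.
voice: -ey → reflexive.
evidentiality: -hu → inferred.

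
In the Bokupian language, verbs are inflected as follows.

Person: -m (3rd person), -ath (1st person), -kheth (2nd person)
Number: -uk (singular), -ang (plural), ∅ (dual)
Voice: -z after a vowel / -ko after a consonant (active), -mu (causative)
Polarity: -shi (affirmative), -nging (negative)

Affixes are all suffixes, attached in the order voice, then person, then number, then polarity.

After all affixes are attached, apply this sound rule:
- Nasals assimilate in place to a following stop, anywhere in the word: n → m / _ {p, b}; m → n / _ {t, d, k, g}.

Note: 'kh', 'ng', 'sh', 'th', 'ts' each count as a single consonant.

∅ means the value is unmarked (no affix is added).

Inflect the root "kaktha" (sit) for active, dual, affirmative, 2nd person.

kakthazkhethshi

Attach voice active -z (after vowel 'a') → kakthaz.
Attach person 2nd person -kheth → kakthazkheth.
number = dual: zero marking, form stays kakthazkheth.
Attach polarity affirmative -shi → kakthazkhethshi.
Nasal assimilation: no change.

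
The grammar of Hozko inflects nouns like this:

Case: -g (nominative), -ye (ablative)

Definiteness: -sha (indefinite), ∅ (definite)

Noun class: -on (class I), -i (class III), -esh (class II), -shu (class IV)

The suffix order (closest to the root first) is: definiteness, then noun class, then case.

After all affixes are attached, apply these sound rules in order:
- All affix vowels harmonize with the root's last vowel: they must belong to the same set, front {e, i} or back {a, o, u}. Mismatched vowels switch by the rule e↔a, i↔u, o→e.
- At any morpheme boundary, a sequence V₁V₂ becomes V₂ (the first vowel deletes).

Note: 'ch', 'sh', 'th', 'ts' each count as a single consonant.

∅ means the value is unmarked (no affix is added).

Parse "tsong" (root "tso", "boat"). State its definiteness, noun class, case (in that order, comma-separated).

Segment: tso-on-g.
definiteness: ∅ → definite.
noun class: -on → class I.
case: -g → nominative.

definite, class I, nominative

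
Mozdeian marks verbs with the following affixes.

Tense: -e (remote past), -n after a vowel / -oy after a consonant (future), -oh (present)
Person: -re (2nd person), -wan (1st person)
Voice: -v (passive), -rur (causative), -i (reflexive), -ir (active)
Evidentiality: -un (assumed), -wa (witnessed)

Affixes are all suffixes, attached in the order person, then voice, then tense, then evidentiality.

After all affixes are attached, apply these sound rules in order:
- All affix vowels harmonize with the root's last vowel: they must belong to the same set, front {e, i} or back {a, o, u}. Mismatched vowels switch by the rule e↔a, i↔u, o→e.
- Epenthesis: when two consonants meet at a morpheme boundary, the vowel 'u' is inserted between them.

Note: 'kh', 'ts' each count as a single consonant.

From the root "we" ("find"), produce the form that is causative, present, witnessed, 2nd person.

wererirehuwe

Attach person 2nd person -re → were.
Attach voice causative -rur → wererur.
Attach tense present -oh → wereruroh.
Attach evidentiality witnessed -wa → wererurohwa.
Apply vowel harmony: wererurohwa → wererirehwe.
Apply epenthesis: wererirehwe → wererirehuwe.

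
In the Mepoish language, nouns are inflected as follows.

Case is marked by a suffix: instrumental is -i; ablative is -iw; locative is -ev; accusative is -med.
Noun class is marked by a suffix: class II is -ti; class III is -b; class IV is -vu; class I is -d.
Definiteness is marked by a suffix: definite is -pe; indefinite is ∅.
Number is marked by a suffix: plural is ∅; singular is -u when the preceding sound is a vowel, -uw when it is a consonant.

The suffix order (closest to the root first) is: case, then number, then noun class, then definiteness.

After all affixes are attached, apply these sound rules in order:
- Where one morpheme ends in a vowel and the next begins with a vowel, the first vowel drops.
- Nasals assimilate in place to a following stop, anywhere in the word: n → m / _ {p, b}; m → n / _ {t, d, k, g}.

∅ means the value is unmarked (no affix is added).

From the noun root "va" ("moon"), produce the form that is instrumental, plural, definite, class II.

Attach case instrumental -i → vai.
number = plural: zero marking, form stays vai.
Attach noun class class II -ti → vaiti.
Attach definiteness definite -pe → vaitipe.
Apply vowel deletion: vaitipe → vitipe.
Nasal assimilation: no change.

vitipe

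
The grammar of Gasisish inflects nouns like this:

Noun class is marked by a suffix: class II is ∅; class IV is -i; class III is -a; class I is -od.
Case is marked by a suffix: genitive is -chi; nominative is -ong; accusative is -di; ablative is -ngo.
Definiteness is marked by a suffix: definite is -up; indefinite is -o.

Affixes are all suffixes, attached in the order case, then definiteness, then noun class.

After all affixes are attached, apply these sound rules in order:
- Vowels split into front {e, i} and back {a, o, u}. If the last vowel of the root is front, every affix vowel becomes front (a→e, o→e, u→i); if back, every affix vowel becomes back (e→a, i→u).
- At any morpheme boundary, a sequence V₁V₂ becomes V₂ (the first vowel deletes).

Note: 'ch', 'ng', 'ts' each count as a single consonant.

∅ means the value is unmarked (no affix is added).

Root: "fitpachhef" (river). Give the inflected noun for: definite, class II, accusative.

fitpachhefdip

Attach case accusative -di → fitpachhefdi.
Attach definiteness definite -up → fitpachhefdiup.
noun class = class II: zero marking, form stays fitpachhefdiup.
Apply vowel harmony: fitpachhefdiup → fitpachhefdiip.
Apply vowel deletion: fitpachhefdiip → fitpachhefdip.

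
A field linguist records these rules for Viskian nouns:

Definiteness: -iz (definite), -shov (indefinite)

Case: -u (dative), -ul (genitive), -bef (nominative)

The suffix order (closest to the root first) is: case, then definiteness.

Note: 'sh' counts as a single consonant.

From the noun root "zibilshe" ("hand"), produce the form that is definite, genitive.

zibilsheuliz

Attach case genitive -ul → zibilsheul.
Attach definiteness definite -iz → zibilsheuliz.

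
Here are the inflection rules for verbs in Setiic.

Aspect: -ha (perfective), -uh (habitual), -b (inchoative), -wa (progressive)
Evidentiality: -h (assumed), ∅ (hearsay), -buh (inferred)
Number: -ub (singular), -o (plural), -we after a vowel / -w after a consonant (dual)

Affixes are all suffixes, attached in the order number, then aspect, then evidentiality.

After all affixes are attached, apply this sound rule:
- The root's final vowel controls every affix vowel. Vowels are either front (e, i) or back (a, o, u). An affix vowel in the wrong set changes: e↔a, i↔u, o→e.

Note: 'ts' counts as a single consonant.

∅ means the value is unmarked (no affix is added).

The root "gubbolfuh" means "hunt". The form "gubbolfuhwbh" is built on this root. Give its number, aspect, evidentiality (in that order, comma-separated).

Segment: gubbolfuh-w-b-h.
number: -we/w → dual.
aspect: -b → inchoative.
evidentiality: -h → assumed.

dual, inchoative, assumed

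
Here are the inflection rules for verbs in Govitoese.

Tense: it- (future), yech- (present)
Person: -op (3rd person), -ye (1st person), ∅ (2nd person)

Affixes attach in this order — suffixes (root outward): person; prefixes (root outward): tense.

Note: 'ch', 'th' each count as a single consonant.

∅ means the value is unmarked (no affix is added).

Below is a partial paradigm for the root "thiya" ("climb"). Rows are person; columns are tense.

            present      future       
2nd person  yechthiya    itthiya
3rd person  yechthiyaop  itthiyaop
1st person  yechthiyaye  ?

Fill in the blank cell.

itthiyaye

Attach person 1st person -ye → thiyaye.
Attach tense future it- → itthiyaye.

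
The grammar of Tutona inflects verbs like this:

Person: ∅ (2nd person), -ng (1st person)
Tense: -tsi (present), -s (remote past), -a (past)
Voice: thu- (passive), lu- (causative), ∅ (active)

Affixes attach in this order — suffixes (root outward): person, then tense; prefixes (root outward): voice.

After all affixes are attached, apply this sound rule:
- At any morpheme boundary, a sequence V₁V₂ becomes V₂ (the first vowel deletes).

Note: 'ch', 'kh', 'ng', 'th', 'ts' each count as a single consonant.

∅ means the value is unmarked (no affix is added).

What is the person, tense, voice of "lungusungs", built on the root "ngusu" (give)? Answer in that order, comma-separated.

Segment: lu-ngusu-ng-s.
person: -ng → 1st person.
tense: -s → remote past.
voice: lu- → causative.

1st person, remote past, causative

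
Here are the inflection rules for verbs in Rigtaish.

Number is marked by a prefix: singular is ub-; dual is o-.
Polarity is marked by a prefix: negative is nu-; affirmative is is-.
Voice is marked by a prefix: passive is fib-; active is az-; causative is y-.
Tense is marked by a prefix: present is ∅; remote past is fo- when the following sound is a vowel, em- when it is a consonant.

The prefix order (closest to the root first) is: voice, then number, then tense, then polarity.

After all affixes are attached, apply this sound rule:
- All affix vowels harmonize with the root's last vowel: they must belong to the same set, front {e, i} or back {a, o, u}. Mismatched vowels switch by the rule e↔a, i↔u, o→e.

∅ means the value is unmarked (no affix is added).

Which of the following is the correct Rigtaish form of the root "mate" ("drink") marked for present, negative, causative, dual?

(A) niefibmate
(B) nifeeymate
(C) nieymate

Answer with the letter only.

C

Attach voice causative y- → ymate.
Attach number dual o- → oymate.
tense = present: zero marking, form stays oymate.
Attach polarity negative nu- → nuoymate.
Apply vowel harmony: nuoymate → nieymate.
So the correct form is nieymate, option (C).
(A) niefibmate is wrong: it uses passive instead of causative for voice.
(B) nifeeymate is wrong: it uses remote past instead of present for tense.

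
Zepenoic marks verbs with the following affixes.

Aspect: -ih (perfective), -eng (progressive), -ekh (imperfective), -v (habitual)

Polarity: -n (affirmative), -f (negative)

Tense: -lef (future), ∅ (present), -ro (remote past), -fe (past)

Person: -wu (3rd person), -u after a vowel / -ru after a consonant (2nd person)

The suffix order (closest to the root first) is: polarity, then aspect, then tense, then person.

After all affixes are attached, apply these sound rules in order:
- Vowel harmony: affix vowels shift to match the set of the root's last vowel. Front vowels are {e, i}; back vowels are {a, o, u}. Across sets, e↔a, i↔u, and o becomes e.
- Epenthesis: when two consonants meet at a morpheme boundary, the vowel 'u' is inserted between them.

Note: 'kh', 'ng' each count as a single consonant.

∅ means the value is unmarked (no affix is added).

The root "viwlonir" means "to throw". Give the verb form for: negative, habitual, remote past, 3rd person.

viwlonirufuvurewi

Attach polarity negative -f → viwlonirf.
Attach aspect habitual -v → viwlonirfv.
Attach tense remote past -ro → viwlonirfvro.
Attach person 3rd person -wu → viwlonirfvrowu.
Apply vowel harmony: viwlonirfvrowu → viwlonirfvrewi.
Apply epenthesis: viwlonirfvrewi → viwlonirufuvurewi.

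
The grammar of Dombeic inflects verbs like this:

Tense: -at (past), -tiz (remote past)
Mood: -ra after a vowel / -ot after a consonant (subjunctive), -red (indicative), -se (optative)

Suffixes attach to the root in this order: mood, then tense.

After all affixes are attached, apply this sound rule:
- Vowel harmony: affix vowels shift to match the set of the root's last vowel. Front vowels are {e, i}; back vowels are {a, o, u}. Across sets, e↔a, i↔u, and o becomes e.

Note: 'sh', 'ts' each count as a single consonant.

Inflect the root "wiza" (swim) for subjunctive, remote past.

wizaratuz

Attach mood subjunctive -ra (after vowel 'a') → wizara.
Attach tense remote past -tiz → wizaratiz.
Apply vowel harmony: wizaratiz → wizaratuz.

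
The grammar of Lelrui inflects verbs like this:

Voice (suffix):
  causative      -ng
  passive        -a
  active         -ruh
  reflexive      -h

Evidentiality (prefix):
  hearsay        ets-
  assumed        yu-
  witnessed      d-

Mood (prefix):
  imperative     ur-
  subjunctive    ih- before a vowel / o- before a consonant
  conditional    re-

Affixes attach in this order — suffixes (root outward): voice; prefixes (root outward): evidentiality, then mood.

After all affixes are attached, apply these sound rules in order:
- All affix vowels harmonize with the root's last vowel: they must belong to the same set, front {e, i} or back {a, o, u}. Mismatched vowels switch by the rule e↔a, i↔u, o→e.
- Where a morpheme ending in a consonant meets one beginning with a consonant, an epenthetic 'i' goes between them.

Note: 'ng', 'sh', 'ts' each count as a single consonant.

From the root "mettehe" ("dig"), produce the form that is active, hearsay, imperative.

iretsimetteherih

Attach voice active -ruh → metteheruh.
Attach evidentiality hearsay ets- → etsmetteheruh.
Attach mood imperative ur- → uretsmetteheruh.
Apply vowel harmony: uretsmetteheruh → iretsmetteherih.
Apply epenthesis: iretsmetteherih → iretsimetteherih.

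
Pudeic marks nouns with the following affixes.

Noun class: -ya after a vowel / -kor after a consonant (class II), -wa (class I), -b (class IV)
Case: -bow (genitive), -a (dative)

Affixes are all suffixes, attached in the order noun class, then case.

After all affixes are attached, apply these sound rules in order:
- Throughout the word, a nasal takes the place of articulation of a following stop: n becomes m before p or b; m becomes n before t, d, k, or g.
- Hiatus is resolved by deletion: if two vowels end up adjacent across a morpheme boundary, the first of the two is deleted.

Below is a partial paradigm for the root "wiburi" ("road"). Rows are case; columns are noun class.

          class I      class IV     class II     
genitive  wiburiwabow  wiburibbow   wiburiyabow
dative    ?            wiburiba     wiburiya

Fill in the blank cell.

wiburiwa

Attach noun class class I -wa → wiburiwa.
Attach case dative -a → wiburiwaa.
Nasal assimilation: no change.
Apply vowel deletion: wiburiwaa → wiburiwa.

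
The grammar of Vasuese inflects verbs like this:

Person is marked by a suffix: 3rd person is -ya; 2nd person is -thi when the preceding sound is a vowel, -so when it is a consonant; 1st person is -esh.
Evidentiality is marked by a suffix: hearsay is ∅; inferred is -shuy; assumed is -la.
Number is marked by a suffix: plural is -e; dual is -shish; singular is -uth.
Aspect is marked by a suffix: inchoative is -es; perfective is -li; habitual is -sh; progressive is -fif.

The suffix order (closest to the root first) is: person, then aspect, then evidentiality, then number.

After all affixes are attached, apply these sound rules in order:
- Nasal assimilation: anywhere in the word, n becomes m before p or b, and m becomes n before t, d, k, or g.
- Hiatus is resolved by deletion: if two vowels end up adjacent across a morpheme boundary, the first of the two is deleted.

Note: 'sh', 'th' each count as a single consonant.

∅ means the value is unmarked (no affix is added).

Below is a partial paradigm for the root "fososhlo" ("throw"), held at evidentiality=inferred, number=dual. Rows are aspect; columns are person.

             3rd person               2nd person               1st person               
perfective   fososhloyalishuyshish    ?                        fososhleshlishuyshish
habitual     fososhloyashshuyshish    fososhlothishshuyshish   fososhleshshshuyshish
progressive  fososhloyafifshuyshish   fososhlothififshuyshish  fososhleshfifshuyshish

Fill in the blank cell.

Attach person 2nd person -thi (after vowel 'o') → fososhlothi.
Attach aspect perfective -li → fososhlothili.
Attach evidentiality inferred -shuy → fososhlothilishuy.
Attach number dual -shish → fososhlothilishuyshish.
Nasal assimilation: no change.
Vowel deletion: no change.

fososhlothilishuyshish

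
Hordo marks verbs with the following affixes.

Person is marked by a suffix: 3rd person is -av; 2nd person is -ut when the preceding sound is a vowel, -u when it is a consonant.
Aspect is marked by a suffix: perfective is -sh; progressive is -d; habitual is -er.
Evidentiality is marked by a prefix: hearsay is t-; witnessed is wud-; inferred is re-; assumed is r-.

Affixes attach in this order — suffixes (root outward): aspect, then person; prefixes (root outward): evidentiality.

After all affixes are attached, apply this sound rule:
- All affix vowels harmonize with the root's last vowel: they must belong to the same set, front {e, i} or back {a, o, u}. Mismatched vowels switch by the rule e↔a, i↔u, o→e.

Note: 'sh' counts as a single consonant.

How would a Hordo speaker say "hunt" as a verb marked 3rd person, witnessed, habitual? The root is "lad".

Attach aspect habitual -er → lader.
Attach person 3rd person -av → laderav.
Attach evidentiality witnessed wud- → wudladerav.
Apply vowel harmony: wudladerav → wudladarav.

wudladarav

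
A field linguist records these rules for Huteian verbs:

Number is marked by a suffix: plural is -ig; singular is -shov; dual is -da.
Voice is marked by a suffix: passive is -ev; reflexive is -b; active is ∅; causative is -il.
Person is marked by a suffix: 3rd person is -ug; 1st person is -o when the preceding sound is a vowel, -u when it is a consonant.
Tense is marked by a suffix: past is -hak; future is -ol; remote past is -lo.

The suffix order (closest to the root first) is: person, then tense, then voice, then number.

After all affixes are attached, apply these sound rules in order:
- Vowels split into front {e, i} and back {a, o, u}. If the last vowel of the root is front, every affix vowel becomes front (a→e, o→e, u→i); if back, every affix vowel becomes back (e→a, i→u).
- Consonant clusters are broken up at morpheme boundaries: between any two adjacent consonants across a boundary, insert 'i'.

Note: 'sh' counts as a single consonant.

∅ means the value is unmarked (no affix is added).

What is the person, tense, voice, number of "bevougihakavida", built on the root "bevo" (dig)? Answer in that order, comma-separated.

Segment: bevo-ug-hak-ev-da.
person: -ug → 3rd person.
tense: -hak → past.
voice: -ev → passive.
number: -da → dual.

3rd person, past, passive, dual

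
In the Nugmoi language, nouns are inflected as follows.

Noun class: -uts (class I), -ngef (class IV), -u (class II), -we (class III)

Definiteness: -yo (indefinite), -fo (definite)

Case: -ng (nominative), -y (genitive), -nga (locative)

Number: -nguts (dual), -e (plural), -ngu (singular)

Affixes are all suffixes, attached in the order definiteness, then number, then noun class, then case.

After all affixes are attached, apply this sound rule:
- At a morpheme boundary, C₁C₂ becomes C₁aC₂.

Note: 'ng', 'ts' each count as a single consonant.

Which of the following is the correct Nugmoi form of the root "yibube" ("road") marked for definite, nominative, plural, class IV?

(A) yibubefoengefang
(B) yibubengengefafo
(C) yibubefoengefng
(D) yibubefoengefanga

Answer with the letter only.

A

Attach definiteness definite -fo → yibubefo.
Attach number plural -e → yibubefoe.
Attach noun class class IV -ngef → yibubefoengef.
Attach case nominative -ng → yibubefoengefng.
Apply epenthesis: yibubefoengefng → yibubefoengefang.
So the correct form is yibubefoengefang, option (A).
(D) yibubefoengefanga is wrong: it uses locative instead of nominative for case.
(C) yibubefoengefng is wrong: it fails to apply the sound rule(s).
(B) yibubengengefafo is wrong: it has the affixes in the wrong order.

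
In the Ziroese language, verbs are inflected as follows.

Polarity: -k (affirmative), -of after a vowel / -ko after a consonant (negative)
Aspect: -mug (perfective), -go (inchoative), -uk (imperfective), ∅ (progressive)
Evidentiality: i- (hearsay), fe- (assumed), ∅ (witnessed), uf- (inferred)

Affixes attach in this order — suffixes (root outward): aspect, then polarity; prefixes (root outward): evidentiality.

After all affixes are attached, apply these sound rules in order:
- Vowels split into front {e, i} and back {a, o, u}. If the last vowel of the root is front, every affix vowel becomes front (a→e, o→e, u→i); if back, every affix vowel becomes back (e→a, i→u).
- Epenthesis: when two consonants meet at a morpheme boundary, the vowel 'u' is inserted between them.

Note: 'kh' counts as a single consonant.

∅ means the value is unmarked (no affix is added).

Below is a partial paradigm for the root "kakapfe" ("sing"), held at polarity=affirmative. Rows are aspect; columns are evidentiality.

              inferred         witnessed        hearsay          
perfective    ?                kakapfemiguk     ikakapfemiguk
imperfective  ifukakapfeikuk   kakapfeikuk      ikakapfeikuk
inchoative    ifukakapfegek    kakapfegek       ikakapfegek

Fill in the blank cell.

ifukakapfemiguk

Attach aspect perfective -mug → kakapfemug.
Attach evidentiality inferred uf- → ufkakapfemug.
Attach polarity affirmative -k → ufkakapfemugk.
Apply vowel harmony: ufkakapfemugk → ifkakapfemigk.
Apply epenthesis: ifkakapfemigk → ifukakapfemiguk.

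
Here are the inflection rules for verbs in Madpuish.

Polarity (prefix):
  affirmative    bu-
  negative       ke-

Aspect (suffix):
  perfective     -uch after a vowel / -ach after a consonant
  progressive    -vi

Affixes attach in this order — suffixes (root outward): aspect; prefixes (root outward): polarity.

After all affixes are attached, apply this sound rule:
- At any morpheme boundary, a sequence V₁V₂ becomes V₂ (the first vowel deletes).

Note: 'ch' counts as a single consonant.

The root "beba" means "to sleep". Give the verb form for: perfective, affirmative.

Attach aspect perfective -uch (after vowel 'a') → bebauch.
Attach polarity affirmative bu- → bubebauch.
Apply vowel deletion: bubebauch → bubebuch.

bubebuch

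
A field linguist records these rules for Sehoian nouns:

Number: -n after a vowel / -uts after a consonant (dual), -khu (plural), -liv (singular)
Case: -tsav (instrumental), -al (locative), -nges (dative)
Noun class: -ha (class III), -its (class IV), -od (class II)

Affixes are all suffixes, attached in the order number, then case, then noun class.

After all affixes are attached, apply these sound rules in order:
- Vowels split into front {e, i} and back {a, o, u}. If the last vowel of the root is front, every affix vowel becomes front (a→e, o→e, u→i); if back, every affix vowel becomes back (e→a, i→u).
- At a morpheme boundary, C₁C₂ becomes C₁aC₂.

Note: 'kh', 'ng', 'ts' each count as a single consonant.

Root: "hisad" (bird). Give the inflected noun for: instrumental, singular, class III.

hisadaluvatsavaha

Attach number singular -liv → hisadliv.
Attach case instrumental -tsav → hisadlivtsav.
Attach noun class class III -ha → hisadlivtsavha.
Apply vowel harmony: hisadlivtsavha → hisadluvtsavha.
Apply epenthesis: hisadluvtsavha → hisadaluvatsavaha.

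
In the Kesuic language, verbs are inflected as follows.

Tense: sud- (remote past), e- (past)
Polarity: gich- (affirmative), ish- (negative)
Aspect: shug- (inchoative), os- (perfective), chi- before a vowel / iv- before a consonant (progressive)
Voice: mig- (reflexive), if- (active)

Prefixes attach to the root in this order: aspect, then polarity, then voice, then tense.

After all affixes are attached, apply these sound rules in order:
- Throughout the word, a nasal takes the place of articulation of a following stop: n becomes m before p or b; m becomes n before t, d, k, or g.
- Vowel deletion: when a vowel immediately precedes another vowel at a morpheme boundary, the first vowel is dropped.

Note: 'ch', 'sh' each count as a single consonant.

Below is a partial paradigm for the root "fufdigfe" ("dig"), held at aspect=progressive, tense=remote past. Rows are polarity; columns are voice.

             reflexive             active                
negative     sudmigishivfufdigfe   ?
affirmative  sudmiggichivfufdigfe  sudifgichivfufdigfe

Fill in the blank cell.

Attach aspect progressive iv- (before consonant 'f') → ivfufdigfe.
Attach polarity negative ish- → ishivfufdigfe.
Attach voice active if- → ifishivfufdigfe.
Attach tense remote past sud- → sudifishivfufdigfe.
Nasal assimilation: no change.
Vowel deletion: no change.

sudifishivfufdigfe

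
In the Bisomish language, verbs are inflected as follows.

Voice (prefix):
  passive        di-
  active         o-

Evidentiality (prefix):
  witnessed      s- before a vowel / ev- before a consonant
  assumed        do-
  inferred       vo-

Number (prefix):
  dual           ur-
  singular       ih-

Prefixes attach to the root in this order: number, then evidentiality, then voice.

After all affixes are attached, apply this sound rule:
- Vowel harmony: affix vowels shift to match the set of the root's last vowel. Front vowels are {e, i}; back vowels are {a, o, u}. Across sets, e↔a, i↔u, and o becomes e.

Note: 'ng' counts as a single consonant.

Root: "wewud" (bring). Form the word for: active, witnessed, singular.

osuhwewud

Attach number singular ih- → ihwewud.
Attach evidentiality witnessed s- (before vowel 'i') → sihwewud.
Attach voice active o- → osihwewud.
Apply vowel harmony: osihwewud → osuhwewud.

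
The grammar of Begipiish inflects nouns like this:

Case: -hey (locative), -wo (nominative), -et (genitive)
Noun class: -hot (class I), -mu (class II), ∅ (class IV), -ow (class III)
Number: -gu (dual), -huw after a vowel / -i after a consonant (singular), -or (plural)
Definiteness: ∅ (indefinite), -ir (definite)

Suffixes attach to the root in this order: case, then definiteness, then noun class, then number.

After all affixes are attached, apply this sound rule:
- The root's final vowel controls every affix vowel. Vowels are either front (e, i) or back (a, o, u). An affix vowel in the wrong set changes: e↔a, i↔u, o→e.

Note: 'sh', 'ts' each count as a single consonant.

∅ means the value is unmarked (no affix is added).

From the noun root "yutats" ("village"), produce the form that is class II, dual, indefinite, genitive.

Attach case genitive -et → yutatset.
definiteness = indefinite: zero marking, form stays yutatset.
Attach noun class class II -mu → yutatsetmu.
Attach number dual -gu → yutatsetmugu.
Apply vowel harmony: yutatsetmugu → yutatsatmugu.

yutatsatmugu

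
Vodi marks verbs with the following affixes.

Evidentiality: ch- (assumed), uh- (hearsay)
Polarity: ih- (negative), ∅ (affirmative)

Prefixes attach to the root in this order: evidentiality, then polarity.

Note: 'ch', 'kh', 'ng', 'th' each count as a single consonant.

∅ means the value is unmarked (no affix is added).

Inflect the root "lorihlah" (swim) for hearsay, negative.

Attach evidentiality hearsay uh- → uhlorihlah.
Attach polarity negative ih- → ihuhlorihlah.

ihuhlorihlah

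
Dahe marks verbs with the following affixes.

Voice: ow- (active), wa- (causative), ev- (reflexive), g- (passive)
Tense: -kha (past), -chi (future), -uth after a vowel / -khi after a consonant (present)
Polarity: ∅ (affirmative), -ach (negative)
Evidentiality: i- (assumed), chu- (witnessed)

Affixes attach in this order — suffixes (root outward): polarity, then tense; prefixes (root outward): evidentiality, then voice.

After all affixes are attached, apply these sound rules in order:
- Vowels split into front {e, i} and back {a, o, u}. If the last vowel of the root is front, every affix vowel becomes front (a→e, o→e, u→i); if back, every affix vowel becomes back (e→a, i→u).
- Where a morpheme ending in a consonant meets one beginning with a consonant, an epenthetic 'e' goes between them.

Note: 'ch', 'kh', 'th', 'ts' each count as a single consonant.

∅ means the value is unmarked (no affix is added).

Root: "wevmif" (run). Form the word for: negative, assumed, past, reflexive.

Attach evidentiality assumed i- → iwevmif.
Attach polarity negative -ach → iwevmifach.
Attach voice reflexive ev- → eviwevmifach.
Attach tense past -kha → eviwevmifachkha.
Apply vowel harmony: eviwevmifachkha → eviwevmifechkhe.
Apply epenthesis: eviwevmifechkhe → eviwevmifechekhe.

eviwevmifechekhe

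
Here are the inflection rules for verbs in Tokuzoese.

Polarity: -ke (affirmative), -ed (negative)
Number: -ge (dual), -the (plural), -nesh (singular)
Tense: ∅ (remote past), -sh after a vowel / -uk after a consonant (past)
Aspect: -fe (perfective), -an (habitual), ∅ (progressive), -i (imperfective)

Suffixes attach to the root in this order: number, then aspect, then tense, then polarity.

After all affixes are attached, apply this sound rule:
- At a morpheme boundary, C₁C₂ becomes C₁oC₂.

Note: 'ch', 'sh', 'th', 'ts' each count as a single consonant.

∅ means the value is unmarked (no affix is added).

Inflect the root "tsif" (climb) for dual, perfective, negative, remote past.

Attach number dual -ge → tsifge.
Attach aspect perfective -fe → tsifgefe.
tense = remote past: zero marking, form stays tsifgefe.
Attach polarity negative -ed → tsifgefeed.
Apply epenthesis: tsifgefeed → tsifogefeed.

tsifogefeed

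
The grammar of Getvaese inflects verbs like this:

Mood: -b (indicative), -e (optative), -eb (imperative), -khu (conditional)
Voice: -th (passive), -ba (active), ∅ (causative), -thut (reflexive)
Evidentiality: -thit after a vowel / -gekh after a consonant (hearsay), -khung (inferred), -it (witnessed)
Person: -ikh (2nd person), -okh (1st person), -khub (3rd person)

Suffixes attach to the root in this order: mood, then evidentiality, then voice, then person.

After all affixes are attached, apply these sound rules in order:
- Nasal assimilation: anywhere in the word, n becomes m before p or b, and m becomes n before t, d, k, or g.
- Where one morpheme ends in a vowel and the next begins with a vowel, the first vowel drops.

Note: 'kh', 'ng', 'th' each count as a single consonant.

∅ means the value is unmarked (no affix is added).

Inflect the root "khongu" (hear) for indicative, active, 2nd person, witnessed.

Attach mood indicative -b → khongub.
Attach evidentiality witnessed -it → khongubit.
Attach voice active -ba → khongubitba.
Attach person 2nd person -ikh → khongubitbaikh.
Nasal assimilation: no change.
Apply vowel deletion: khongubitbaikh → khongubitbikh.

khongubitbikh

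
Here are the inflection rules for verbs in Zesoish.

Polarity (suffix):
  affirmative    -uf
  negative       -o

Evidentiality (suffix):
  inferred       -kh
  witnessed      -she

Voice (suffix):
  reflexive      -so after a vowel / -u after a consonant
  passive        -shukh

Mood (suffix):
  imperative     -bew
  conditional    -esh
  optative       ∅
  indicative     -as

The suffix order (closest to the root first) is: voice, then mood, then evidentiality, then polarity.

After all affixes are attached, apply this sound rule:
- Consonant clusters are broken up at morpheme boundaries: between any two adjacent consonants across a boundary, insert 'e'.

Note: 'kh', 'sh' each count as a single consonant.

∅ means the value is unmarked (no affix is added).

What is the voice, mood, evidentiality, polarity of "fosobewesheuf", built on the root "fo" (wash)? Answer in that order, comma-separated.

Segment: fo-so-bew-she-uf.
voice: -so/u → reflexive.
mood: -bew → imperative.
evidentiality: -she → witnessed.
polarity: -uf → affirmative.

reflexive, imperative, witnessed, affirmative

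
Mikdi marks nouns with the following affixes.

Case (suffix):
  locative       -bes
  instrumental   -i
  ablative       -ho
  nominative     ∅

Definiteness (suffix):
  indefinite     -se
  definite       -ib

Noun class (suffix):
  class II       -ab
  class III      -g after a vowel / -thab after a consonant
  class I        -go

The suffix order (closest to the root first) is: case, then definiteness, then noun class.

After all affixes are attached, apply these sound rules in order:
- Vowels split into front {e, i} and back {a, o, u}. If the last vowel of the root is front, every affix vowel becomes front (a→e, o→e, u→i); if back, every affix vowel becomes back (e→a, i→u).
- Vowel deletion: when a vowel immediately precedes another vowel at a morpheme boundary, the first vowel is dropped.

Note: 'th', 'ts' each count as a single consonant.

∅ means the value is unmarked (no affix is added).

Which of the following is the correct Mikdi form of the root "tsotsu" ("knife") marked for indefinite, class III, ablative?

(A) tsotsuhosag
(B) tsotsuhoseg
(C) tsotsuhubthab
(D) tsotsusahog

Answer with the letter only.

A

Attach case ablative -ho → tsotsuho.
Attach definiteness indefinite -se → tsotsuhose.
Attach noun class class III -g (after vowel 'e') → tsotsuhoseg.
Apply vowel harmony: tsotsuhoseg → tsotsuhosag.
Vowel deletion: no change.
So the correct form is tsotsuhosag, option (A).
(C) tsotsuhubthab is wrong: it uses definite instead of indefinite for definiteness.
(D) tsotsusahog is wrong: it has the affixes in the wrong order.
(B) tsotsuhoseg is wrong: it fails to apply the sound rule(s).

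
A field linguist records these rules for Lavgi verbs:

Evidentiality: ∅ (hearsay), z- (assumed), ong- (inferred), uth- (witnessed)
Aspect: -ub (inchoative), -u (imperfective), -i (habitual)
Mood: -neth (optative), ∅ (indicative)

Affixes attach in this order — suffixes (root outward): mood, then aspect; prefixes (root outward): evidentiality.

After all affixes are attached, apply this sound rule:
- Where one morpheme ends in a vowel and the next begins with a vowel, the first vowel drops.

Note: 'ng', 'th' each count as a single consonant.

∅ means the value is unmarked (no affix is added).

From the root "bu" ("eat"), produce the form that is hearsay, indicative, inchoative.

bub

mood = indicative: zero marking, form stays bu.
Attach aspect inchoative -ub → buub.
evidentiality = hearsay: zero marking, form stays buub.
Apply vowel deletion: buub → bub.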